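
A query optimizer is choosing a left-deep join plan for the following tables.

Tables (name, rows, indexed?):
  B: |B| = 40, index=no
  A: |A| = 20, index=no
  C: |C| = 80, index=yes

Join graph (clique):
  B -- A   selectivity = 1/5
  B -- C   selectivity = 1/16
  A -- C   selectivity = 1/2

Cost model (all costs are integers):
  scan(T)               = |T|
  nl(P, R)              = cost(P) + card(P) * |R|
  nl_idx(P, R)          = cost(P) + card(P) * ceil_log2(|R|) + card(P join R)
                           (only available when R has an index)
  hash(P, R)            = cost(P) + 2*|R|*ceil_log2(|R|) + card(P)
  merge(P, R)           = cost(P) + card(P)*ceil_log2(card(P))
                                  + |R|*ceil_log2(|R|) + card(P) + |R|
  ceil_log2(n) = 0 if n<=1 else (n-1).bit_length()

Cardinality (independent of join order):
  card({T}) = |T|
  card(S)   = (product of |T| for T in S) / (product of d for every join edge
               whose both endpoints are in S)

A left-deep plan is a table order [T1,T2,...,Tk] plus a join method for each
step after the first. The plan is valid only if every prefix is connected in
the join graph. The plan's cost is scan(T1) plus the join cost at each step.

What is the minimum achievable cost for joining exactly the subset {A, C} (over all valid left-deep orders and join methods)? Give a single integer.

360

Selinger DP over subsets of {A,C}:
  {A}: scan cost=20, card=20
  {C}: scan cost=80, card=80
  {AC}: card=800; try (A,hash)→360, (C,merge)→780, (A,merge)→840, (C,nl_idx)→960, (C,hash)→1160, (C,nl)→1620 …(+1); best=360 via (A,hash)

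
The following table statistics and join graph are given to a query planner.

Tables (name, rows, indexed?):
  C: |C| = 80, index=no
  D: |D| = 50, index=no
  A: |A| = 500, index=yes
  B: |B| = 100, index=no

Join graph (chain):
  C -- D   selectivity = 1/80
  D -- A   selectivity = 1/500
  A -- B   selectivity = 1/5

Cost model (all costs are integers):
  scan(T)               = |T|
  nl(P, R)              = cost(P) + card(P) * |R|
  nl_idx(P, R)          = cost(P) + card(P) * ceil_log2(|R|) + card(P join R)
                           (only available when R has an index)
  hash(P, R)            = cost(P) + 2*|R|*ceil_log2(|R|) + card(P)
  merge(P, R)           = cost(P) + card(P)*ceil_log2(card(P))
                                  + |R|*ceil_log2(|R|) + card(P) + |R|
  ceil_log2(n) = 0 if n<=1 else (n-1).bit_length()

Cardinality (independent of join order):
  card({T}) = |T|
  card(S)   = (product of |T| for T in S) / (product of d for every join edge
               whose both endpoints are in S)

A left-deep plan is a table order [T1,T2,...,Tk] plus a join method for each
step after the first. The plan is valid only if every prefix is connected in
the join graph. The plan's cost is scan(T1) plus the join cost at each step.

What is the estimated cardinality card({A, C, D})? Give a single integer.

50

Tables in S: A(500), C(80), D(50)
Edges inside S: C-D(d=80), D-A(d=500)
numerator = 500 * 80 * 50 = 2000000
denominator = 80 * 500 = 40000
card(S) = 2000000 / 40000 = 50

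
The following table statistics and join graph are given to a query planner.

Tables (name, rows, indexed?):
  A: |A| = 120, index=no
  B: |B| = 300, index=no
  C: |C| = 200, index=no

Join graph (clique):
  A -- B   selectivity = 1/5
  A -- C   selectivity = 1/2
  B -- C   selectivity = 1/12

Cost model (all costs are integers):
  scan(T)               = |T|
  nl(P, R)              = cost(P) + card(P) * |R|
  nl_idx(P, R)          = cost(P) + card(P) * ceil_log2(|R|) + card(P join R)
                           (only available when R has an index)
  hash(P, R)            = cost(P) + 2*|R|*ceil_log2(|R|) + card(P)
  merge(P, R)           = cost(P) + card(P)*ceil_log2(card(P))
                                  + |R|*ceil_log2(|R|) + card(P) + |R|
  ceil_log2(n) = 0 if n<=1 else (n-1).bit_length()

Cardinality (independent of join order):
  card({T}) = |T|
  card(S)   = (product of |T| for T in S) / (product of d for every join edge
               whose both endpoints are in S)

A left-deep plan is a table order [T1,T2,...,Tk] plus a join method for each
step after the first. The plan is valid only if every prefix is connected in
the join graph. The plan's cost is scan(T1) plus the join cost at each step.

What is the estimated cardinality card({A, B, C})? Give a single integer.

Tables in S: A(120), B(300), C(200)
Edges inside S: A-B(d=5), A-C(d=2), B-C(d=12)
numerator = 120 * 300 * 200 = 7200000
denominator = 5 * 2 * 12 = 120
card(S) = 7200000 / 120 = 60000

60000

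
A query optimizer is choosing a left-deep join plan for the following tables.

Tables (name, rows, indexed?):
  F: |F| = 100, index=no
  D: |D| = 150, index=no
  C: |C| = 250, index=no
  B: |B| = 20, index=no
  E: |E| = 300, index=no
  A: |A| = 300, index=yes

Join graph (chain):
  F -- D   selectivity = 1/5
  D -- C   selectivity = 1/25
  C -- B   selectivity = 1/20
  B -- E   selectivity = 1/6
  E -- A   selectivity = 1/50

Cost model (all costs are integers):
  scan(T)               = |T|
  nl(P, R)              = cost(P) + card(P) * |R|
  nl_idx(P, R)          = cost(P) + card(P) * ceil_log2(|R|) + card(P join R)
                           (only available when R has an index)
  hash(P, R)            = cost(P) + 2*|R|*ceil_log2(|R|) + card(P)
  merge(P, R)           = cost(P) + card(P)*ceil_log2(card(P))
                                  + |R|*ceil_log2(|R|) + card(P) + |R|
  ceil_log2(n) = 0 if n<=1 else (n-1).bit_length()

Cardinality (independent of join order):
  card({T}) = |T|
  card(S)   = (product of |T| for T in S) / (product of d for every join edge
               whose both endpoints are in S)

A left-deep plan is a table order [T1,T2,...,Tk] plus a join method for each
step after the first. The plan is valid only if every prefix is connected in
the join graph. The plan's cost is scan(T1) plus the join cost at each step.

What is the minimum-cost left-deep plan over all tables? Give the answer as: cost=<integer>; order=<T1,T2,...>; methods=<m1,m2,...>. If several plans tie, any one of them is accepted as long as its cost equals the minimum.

cost=542050; order=C,B,D,E,A,F; methods=hash,hash,hash,hash,hash

Selinger DP (subsets sized 1..n):
  {F}: scan cost=100, card=100
  {D}: scan cost=150, card=150
  {C}: scan cost=250, card=250
  {B}: scan cost=20, card=20
  {E}: scan cost=300, card=300
  {A}: scan cost=300, card=300
  {DF}: card=3000; try (F,hash)→1700, (D,merge)→2250, (F,merge)→2300, (D,hash)→2600, (D,nl)→15100, (F,nl)→15150; best=1700 via (F,hash)
  {CD}: card=1500; try (D,hash)→2900, (C,merge)→3750, (D,merge)→3850, (C,hash)→4300, (C,nl)→37650, (D,nl)→37750; best=2900 via (D,hash)
  {BC}: card=250; try (B,hash)→700, (C,merge)→2390, (B,merge)→2620, (C,hash)→4040, (C,nl)→5020, (B,nl)→5250; best=700 via (B,hash)
  {BE}: card=1000; try (B,hash)→800, (E,merge)→3140, (B,merge)→3420, (E,hash)→5440, (E,nl)→6020, (B,nl)→6300; best=800 via (B,hash)
  {AE}: card=1800; try (A,nl_idx)→4800, (E,hash)→6000, (A,hash)→6000, (E,merge)→6300, (A,merge)→6300, (E,nl)→90300 …(+1); best=4800 via (A,nl_idx)
  {CDF}: card=30000; try (F,hash)→5800, (C,hash)→8700, (F,merge)→21700, (C,merge)→42950, (F,nl)→152900, (C,nl)→751700; best=5800 via (F,hash)
  {BCD}: card=1500; try (D,hash)→3350, (D,merge)→4300, (B,hash)→4600, (B,merge)→21020, (B,nl)→32900, (D,nl)→38200; best=3350 via (D,hash)
  {BCE}: card=12500; try (C,hash)→5800, (E,merge)→5950, (E,hash)→6350, (C,merge)→14050, (E,nl)→75700, (C,nl)→250800; best=5800 via (C,hash)
  {ABE}: card=6000; try (B,hash)→6800, (A,hash)→7200, (A,merge)→14800, (A,nl_idx)→15800, (B,merge)→26520, (B,nl)→40800 …(+1); best=6800 via (B,hash)
  {BCDF}: card=30000; try (F,hash)→6250, (F,merge)→22150, (B,hash)→36000, (F,nl)→153350, (B,merge)→485920, (B,nl)→605800; best=6250 via (F,hash)
  {BCDE}: card=75000; try (E,hash)→10250, (D,hash)→20700, (E,merge)→24350, (D,merge)→194650, (E,nl)→453350, (D,nl)→1880800; best=10250 via (E,hash)
  {ABCE}: card=75000; try (C,hash)→16800, (A,hash)→23700, (C,merge)→93050, (A,nl_idx)→193300, (A,merge)→196300, (C,nl)→1506800 …(+1); best=16800 via (C,hash)
  {BCDEF}: card=1500000; try (E,hash)→41650, (F,hash)→86650, (E,merge)→489250, (F,merge)→1361050, (F,nl)→7510250, (E,nl)→9006250; best=41650 via (E,hash)
  {ABCDE}: card=450000; try (A,hash)→90650, (D,hash)→94200, (A,nl_idx)→1135250, (A,merge)→1363250, (D,merge)→1368150, (D,nl)→11266800 …(+1); best=90650 via (A,hash)
  {ABCDEF}: card=9000000; try (F,hash)→542050, (A,hash)→1547050, (F,merge)→9091450, (A,nl_idx)→22541650, (A,merge)→33044650, (F,nl)→45090650 …(+1); best=542050 via (F,hash)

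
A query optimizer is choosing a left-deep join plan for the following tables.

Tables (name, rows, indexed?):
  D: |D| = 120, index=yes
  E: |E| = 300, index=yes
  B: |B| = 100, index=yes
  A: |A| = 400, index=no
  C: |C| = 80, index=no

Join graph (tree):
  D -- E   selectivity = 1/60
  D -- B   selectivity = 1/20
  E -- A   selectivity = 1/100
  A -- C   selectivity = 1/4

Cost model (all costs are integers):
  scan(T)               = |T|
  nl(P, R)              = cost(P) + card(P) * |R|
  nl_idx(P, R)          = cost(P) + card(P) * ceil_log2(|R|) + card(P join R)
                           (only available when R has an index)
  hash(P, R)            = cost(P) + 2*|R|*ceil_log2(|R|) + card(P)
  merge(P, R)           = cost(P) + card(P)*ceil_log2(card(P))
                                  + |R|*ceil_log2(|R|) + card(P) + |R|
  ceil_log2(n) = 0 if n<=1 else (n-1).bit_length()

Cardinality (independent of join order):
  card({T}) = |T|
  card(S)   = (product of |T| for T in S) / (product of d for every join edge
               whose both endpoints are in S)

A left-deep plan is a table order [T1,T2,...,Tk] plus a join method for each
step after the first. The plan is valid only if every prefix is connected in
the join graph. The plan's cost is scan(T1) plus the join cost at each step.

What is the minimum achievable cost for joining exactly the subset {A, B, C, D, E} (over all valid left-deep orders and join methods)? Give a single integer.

Selinger DP over subsets of {A,B,C,D,E}:
  {D}: scan cost=120, card=120
  {E}: scan cost=300, card=300
  {B}: scan cost=100, card=100
  {A}: scan cost=400, card=400
  {C}: scan cost=80, card=80
  {DE}: card=600; try (E,nl_idx)→1800, (D,hash)→2280, (D,nl_idx)→3000, (E,merge)→4080, (D,merge)→4260, (E,hash)→5640 …(+2); best=1800 via (E,nl_idx)
  {BD}: card=600; try (D,nl_idx)→1400, (B,nl_idx)→1560, (B,hash)→1640, (D,merge)→1860, (D,hash)→1880, (B,merge)→1880 …(+2); best=1400 via (D,nl_idx)
  {AE}: card=1200; try (E,nl_idx)→5200, (E,hash)→6200, (A,merge)→7300, (E,merge)→7400, (A,hash)→7800, (A,nl)→120300 …(+1); best=5200 via (E,nl_idx)
  {AC}: card=8000; try (C,hash)→1920, (A,merge)→4720, (C,merge)→5040, (A,hash)→7360, (A,nl)→32080, (C,nl)→32400; best=1920 via (C,hash)
  {BDE}: card=3000; try (B,hash)→3800, (E,hash)→7400, (B,nl_idx)→9000, (B,merge)→9200, (E,nl_idx)→9800, (E,merge)→11000 …(+2); best=3800 via (B,hash)
  {ADE}: card=2400; try (D,hash)→8080, (A,hash)→9600, (A,merge)→12400, (D,nl_idx)→16000, (D,merge)→20560, (D,nl)→149200 …(+1); best=8080 via (D,hash)
  {ACE}: card=24000; try (C,hash)→7520, (E,hash)→15320, (C,merge)→20240, (E,nl_idx)→97920, (C,nl)→101200, (E,merge)→116920 …(+1); best=7520 via (C,hash)
  {ABDE}: card=12000; try (B,hash)→11880, (A,hash)→14000, (B,nl_idx)→36880, (B,merge)→40080, (A,merge)→46800, (B,nl)→248080 …(+1); best=11880 via (B,hash)
  {ACDE}: card=48000; try (C,hash)→11600, (D,hash)→33200, (C,merge)→39920, (C,nl)→200080, (D,nl_idx)→223520, (D,merge)→392480 …(+1); best=11600 via (C,hash)
  {ABCDE}: card=240000; try (C,hash)→25000, (B,hash)→61000, (C,merge)→192520, (B,nl_idx)→587600, (B,merge)→828400, (C,nl)→971880 …(+1); best=25000 via (C,hash)

25000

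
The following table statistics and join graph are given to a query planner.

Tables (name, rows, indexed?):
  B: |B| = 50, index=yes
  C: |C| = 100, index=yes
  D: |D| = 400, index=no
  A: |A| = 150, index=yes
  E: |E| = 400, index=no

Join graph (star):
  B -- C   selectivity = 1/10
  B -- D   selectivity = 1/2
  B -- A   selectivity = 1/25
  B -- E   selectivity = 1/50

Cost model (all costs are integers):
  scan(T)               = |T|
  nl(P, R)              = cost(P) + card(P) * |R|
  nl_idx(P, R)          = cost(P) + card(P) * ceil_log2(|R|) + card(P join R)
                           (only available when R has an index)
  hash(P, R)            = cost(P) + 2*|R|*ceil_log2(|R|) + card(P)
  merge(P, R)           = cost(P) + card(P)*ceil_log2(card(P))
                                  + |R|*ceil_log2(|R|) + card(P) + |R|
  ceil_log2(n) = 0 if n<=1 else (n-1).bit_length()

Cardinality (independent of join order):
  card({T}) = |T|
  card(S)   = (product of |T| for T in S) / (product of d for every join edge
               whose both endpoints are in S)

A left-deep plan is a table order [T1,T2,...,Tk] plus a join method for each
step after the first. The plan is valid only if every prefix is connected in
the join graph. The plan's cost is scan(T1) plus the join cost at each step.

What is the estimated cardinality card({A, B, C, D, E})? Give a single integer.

4800000

Tables in S: A(150), B(50), C(100), D(400), E(400)
Edges inside S: B-C(d=10), B-D(d=2), B-A(d=25), B-E(d=50)
numerator = 150 * 50 * 100 * 400 * 400 = 120000000000
denominator = 10 * 2 * 25 * 50 = 25000
card(S) = 120000000000 / 25000 = 4800000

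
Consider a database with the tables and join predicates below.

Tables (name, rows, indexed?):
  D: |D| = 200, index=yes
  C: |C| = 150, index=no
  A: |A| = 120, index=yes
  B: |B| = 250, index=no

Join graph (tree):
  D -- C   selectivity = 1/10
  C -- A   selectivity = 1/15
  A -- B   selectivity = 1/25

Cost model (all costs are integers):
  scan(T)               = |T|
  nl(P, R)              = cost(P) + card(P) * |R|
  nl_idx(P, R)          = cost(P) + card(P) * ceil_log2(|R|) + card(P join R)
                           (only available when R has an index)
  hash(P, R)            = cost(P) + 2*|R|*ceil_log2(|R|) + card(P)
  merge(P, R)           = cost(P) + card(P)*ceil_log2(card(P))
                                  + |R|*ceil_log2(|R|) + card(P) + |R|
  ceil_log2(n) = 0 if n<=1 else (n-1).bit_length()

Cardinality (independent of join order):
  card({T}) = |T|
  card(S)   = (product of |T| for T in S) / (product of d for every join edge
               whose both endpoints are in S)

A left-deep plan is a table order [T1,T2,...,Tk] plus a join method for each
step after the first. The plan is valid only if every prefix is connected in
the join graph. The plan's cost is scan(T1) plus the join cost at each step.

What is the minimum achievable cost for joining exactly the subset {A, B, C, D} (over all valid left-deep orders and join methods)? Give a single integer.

20980

Selinger DP over subsets of {A,B,C,D}:
  {D}: scan cost=200, card=200
  {C}: scan cost=150, card=150
  {A}: scan cost=120, card=120
  {B}: scan cost=250, card=250
  {CD}: card=3000; try (C,hash)→2800, (D,merge)→3300, (C,merge)→3350, (D,hash)→3500, (D,nl_idx)→4350, (D,nl)→30150 …(+1); best=2800 via (C,hash)
  {AC}: card=1200; try (A,hash)→1980, (A,nl_idx)→2400, (C,merge)→2430, (A,merge)→2460, (C,hash)→2640, (C,nl)→18120 …(+1); best=1980 via (A,hash)
  {AB}: card=1200; try (A,hash)→2180, (A,nl_idx)→3200, (B,merge)→3330, (A,merge)→3460, (B,hash)→4240, (B,nl)→30120 …(+1); best=2180 via (A,hash)
  {ACD}: card=24000; try (D,hash)→6380, (A,hash)→7480, (D,merge)→18180, (D,nl_idx)→35580, (A,merge)→42760, (A,nl_idx)→47800 …(+2); best=6380 via (D,hash)
  {ABC}: card=12000; try (C,hash)→5780, (B,hash)→7180, (C,merge)→17930, (B,merge)→18630, (C,nl)→182180, (B,nl)→301980; best=5780 via (C,hash)
  {ABCD}: card=240000; try (D,hash)→20980, (B,hash)→34380, (D,merge)→187580, (D,nl_idx)→341780, (B,merge)→392630, (D,nl)→2405780 …(+1); best=20980 via (D,hash)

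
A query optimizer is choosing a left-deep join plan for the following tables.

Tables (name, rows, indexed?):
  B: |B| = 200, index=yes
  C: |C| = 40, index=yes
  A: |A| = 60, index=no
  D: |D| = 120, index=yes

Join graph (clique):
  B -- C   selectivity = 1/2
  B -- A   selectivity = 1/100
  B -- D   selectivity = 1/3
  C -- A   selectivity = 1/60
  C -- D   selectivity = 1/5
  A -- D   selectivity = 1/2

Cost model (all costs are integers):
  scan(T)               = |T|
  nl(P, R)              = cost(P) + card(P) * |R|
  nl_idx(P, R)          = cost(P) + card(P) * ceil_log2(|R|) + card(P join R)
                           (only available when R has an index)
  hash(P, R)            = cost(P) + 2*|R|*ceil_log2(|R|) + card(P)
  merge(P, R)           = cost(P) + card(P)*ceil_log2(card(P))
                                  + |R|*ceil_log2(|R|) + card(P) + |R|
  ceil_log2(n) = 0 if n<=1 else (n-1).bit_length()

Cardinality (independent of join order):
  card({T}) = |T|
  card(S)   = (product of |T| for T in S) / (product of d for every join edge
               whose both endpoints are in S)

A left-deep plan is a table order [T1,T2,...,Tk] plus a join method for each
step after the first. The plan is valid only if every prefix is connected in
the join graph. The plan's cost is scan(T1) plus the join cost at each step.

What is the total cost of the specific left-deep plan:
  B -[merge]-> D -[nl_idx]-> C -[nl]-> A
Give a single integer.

step 1: scan B: cost=200, card=200
step 2: join D via merge
    card(P join D) = 200*120/(3) = 8000
    cost = 200 + 200*8 + 120*7 + 200 + 120 = 2960
step 3: join C via nl_idx
    card(P join C) = 8000*40/(2*5) = 32000
    cost = 2960 + 8000*6 + 32000 = 82960
step 4: join A via nl
    card(P join A) = 32000*60/(100*60*2) = 160
    cost = 82960 + 32000*60 = 2002960

2002960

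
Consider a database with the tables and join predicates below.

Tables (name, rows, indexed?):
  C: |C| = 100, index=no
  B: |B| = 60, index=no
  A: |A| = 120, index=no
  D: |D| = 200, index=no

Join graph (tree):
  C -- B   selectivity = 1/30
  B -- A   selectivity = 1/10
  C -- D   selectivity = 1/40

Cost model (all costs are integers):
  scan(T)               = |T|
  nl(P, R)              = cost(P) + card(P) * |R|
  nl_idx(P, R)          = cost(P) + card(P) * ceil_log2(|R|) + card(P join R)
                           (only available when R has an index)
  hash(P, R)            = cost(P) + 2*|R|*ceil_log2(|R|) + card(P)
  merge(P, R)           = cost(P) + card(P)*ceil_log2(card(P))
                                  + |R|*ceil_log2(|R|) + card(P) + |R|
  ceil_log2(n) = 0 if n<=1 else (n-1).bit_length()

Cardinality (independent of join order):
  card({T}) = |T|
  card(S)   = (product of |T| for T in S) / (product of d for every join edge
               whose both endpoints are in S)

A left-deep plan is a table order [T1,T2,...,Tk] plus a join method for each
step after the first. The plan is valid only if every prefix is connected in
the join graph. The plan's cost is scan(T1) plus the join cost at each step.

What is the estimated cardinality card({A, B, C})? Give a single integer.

2400

Tables in S: A(120), B(60), C(100)
Edges inside S: C-B(d=30), B-A(d=10)
numerator = 120 * 60 * 100 = 720000
denominator = 30 * 10 = 300
card(S) = 720000 / 300 = 2400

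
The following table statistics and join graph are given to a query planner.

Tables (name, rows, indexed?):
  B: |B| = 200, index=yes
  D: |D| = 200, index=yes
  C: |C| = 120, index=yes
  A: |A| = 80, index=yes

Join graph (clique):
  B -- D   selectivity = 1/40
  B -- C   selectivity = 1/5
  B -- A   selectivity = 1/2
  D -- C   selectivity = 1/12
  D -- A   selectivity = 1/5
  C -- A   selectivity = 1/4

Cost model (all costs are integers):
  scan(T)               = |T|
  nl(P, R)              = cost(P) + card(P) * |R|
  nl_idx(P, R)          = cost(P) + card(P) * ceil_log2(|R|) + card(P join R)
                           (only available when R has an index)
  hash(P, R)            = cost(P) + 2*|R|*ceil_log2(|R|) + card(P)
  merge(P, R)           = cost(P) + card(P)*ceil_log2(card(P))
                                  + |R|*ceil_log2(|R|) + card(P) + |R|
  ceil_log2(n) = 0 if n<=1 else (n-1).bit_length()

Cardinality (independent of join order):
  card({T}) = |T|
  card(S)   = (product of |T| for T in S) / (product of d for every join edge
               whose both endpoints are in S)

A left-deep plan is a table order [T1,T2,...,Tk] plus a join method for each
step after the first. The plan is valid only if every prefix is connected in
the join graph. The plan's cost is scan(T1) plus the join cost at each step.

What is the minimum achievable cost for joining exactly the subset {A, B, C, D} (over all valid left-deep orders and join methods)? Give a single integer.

Selinger DP over subsets of {A,B,C,D}:
  {B}: scan cost=200, card=200
  {D}: scan cost=200, card=200
  {C}: scan cost=120, card=120
  {A}: scan cost=80, card=80
  {BD}: card=1000; try (D,nl_idx)→2800, (B,nl_idx)→2800, (D,hash)→3600, (B,hash)→3600, (D,merge)→3800, (B,merge)→3800 …(+2); best=2800 via (D,nl_idx)
  {BC}: card=4800; try (C,hash)→2080, (B,merge)→2880, (C,merge)→2960, (B,hash)→3440, (B,nl_idx)→5880, (C,nl_idx)→6400 …(+2); best=2080 via (C,hash)
  {AB}: card=8000; try (A,hash)→1520, (B,merge)→2520, (A,merge)→2640, (B,hash)→3360, (B,nl_idx)→8720, (A,nl_idx)→9600 …(+2); best=1520 via (A,hash)
  {CD}: card=2000; try (C,hash)→2080, (D,merge)→2880, (C,merge)→2960, (D,nl_idx)→3080, (D,hash)→3440, (C,nl_idx)→3600 …(+2); best=2080 via (C,hash)
  {AD}: card=3200; try (A,hash)→1520, (D,merge)→2520, (A,merge)→2640, (D,hash)→3360, (D,nl_idx)→3920, (A,nl_idx)→4800 …(+2); best=1520 via (A,hash)
  {AC}: card=2400; try (A,hash)→1360, (C,merge)→1680, (A,merge)→1720, (C,hash)→1840, (C,nl_idx)→3040, (A,nl_idx)→3360 …(+2); best=1360 via (A,hash)
  {BCD}: card=2000; try (C,hash)→5480, (B,hash)→7280, (D,hash)→10080, (C,nl_idx)→11800, (C,merge)→14760, (B,nl_idx)→20080 …(+6); best=5480 via (C,hash)
  {ABD}: card=8000; try (A,hash)→4920, (B,hash)→7920, (D,hash)→12720, (A,merge)→14440, (A,nl_idx)→17800, (B,nl_idx)→35120 …(+6); best=4920 via (A,hash)
  {ABC}: card=48000; try (B,hash)→6960, (A,hash)→8000, (C,hash)→11200, (B,merge)→34360, (B,nl_idx)→68560, (A,merge)→69920 …(+6); best=6960 via (B,hash)
  {ACD}: card=8000; try (A,hash)→5200, (C,hash)→6400, (D,hash)→6960, (A,nl_idx)→24080, (A,merge)→26720, (D,nl_idx)→28560 …(+6); best=5200 via (A,hash)
  {ABCD}: card=4000; try (A,hash)→8600, (C,hash)→14600, (B,hash)→16400, (A,nl_idx)→23480, (A,merge)→30120, (D,hash)→58160 …(+10); best=8600 via (A,hash)

8600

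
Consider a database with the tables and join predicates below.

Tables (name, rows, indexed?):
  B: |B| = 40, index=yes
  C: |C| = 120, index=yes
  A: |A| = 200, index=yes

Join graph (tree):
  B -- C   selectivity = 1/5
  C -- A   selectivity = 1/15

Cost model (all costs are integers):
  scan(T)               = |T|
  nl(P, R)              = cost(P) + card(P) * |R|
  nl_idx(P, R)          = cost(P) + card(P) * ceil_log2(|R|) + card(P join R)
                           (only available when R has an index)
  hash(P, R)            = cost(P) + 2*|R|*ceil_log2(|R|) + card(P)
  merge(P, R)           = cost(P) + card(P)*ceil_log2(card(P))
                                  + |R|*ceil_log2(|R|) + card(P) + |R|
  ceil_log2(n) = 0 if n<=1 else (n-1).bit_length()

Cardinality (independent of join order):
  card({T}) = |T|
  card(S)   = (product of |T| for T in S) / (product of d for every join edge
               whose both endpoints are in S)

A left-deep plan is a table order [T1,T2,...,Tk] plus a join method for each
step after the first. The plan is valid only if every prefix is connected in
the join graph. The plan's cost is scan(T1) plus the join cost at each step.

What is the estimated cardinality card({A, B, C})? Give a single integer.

12800

Tables in S: A(200), B(40), C(120)
Edges inside S: B-C(d=5), C-A(d=15)
numerator = 200 * 40 * 120 = 960000
denominator = 5 * 15 = 75
card(S) = 960000 / 75 = 12800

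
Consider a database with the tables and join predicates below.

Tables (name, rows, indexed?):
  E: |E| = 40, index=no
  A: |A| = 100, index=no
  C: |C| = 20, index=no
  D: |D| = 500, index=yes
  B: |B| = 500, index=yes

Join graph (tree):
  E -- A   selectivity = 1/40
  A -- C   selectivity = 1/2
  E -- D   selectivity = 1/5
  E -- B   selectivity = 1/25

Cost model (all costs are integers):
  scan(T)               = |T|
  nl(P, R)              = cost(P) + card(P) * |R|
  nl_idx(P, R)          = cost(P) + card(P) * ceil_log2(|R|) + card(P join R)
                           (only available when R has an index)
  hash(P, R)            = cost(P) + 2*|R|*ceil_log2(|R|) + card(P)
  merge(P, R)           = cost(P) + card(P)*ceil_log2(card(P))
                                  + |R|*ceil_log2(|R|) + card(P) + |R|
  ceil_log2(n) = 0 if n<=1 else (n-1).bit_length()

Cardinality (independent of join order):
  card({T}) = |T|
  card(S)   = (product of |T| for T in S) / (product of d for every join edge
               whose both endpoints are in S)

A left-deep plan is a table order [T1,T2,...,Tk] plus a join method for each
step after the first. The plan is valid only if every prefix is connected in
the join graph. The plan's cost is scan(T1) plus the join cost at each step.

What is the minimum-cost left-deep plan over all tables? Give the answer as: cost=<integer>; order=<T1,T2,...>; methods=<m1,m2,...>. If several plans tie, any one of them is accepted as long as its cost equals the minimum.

Selinger DP (subsets sized 1..n):
  {E}: scan cost=40, card=40
  {A}: scan cost=100, card=100
  {C}: scan cost=20, card=20
  {D}: scan cost=500, card=500
  {B}: scan cost=500, card=500
  {AE}: card=100; try (E,hash)→680, (A,merge)→1120, (E,merge)→1180, (A,hash)→1480, (A,nl)→4040, (E,nl)→4100; best=680 via (E,hash)
  {DE}: card=4000; try (E,hash)→1480, (D,nl_idx)→4400, (D,merge)→5320, (E,merge)→5780, (D,hash)→9080, (D,nl)→20040 …(+1); best=1480 via (E,hash)
  {BE}: card=800; try (B,nl_idx)→1200, (E,hash)→1480, (B,merge)→5320, (E,merge)→5780, (B,hash)→9080, (B,nl)→20040 …(+1); best=1200 via (B,nl_idx)
  {AC}: card=1000; try (C,hash)→400, (A,merge)→940, (C,merge)→1020, (A,hash)→1440, (A,nl)→2020, (C,nl)→2100; best=400 via (C,hash)
  {ACE}: card=1000; try (C,hash)→980, (C,merge)→1600, (E,hash)→1880, (C,nl)→2680, (E,merge)→11680, (E,nl)→40400; best=980 via (C,hash)
  {ADE}: card=10000; try (D,merge)→6480, (A,hash)→6880, (D,hash)→9780, (D,nl_idx)→11580, (D,nl)→50680, (A,merge)→54280 …(+1); best=6480 via (D,merge)
  {ABE}: card=2000; try (A,hash)→3400, (B,nl_idx)→3580, (B,merge)→6480, (B,hash)→9780, (A,merge)→10800, (B,nl)→50680 …(+1); best=3400 via (A,hash)
  {BDE}: card=80000; try (D,hash)→11000, (B,hash)→14480, (D,merge)→15000, (B,merge)→58480, (D,nl_idx)→88400, (B,nl_idx)→117480 …(+2); best=11000 via (D,hash)
  {ACDE}: card=100000; try (D,hash)→10980, (C,hash)→16680, (D,merge)→16980, (D,nl_idx)→109980, (C,merge)→156600, (C,nl)→206480 …(+1); best=10980 via (D,hash)
  {ABCE}: card=20000; try (C,hash)→5600, (B,hash)→10980, (B,merge)→16980, (C,merge)→27520, (B,nl_idx)→29980, (C,nl)→43400 …(+1); best=5600 via (C,hash)
  {ABDE}: card=200000; try (D,hash)→14400, (B,hash)→25480, (D,merge)→32400, (A,hash)→92400, (B,merge)→161480, (D,nl_idx)→221400 …(+5); best=14400 via (D,hash)
  {ABCDE}: card=2000000; try (D,hash)→34600, (B,hash)→119980, (C,hash)→214600, (D,merge)→330600, (B,merge)→1815980, (D,nl_idx)→2185600 …(+5); best=34600 via (D,hash)

cost=34600; order=E,B,A,C,D; methods=nl_idx,hash,hash,hash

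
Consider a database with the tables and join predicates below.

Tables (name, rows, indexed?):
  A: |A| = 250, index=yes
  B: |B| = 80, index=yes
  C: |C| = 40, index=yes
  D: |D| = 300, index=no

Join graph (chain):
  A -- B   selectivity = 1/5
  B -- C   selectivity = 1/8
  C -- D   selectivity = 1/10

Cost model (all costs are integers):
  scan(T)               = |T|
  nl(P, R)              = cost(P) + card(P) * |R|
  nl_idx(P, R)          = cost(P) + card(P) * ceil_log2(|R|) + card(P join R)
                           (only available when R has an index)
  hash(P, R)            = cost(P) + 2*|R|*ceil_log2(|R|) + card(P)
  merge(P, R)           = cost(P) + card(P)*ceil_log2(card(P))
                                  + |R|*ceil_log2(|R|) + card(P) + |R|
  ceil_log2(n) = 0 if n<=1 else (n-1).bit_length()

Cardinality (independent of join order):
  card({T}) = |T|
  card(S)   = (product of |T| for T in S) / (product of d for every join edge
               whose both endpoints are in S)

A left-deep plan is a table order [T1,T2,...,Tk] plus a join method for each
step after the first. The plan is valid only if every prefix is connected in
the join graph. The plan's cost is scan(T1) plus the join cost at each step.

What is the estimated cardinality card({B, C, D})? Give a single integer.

Tables in S: B(80), C(40), D(300)
Edges inside S: B-C(d=8), C-D(d=10)
numerator = 80 * 40 * 300 = 960000
denominator = 8 * 10 = 80
card(S) = 960000 / 80 = 12000

12000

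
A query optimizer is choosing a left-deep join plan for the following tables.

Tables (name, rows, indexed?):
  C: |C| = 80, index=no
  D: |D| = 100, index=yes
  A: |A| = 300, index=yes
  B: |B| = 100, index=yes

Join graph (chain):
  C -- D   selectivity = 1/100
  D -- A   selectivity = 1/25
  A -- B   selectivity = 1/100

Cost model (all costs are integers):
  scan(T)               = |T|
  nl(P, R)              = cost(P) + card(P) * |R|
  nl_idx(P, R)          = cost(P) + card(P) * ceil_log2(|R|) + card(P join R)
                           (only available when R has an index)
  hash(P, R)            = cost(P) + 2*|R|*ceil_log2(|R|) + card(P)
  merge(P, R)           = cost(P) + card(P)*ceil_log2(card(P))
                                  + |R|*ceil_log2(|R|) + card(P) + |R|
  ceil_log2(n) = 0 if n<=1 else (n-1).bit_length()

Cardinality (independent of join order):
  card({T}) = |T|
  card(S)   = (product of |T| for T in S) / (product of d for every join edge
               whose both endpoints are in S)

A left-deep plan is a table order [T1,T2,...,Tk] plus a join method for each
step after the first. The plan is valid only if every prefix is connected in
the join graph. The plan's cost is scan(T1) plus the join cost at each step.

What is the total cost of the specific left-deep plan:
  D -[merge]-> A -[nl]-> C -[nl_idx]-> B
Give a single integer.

107580

step 1: scan D: cost=100, card=100
step 2: join A via merge
    card(P join A) = 100*300/(25) = 1200
    cost = 100 + 100*7 + 300*9 + 100 + 300 = 3900
step 3: join C via nl
    card(P join C) = 1200*80/(100) = 960
    cost = 3900 + 1200*80 = 99900
step 4: join B via nl_idx
    card(P join B) = 960*100/(100) = 960
    cost = 99900 + 960*7 + 960 = 107580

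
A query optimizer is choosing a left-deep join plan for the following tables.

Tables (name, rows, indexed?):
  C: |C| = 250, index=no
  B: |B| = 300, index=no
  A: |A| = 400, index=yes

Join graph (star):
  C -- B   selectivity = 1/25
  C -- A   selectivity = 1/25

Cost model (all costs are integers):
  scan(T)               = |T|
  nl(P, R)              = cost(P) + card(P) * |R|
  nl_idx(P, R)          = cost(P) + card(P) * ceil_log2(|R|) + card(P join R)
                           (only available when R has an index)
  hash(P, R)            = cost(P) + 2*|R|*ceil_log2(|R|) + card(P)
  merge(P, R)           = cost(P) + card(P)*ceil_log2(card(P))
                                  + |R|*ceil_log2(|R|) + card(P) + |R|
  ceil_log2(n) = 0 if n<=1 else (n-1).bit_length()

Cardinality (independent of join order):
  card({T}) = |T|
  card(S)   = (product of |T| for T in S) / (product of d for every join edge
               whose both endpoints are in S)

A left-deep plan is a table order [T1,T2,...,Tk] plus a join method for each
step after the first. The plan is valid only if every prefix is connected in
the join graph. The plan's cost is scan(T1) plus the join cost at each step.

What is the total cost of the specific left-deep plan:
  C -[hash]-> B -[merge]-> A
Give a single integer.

step 1: scan C: cost=250, card=250
step 2: join B via hash
    card(P join B) = 250*300/(25) = 3000
    cost = 250 + 2*300*9 + 250 = 5900
step 3: join A via merge
    card(P join A) = 3000*400/(25) = 48000
    cost = 5900 + 3000*12 + 400*9 + 3000 + 400 = 48900

48900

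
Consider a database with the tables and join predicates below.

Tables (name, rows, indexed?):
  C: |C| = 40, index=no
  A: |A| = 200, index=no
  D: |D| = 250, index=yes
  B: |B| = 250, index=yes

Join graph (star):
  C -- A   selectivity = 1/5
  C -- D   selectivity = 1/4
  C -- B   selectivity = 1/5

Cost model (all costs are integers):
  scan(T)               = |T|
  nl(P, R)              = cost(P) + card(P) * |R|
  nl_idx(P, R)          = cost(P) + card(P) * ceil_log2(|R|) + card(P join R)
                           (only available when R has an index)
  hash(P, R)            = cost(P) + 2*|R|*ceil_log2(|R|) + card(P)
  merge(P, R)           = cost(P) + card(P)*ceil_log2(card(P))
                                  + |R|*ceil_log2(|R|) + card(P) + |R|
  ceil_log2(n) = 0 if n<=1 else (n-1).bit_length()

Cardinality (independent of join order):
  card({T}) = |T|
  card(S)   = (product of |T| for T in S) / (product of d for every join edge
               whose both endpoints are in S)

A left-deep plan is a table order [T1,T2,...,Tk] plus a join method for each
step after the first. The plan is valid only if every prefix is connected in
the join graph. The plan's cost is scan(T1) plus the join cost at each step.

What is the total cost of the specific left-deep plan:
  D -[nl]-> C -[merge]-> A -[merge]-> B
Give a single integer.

step 1: scan D: cost=250, card=250
step 2: join C via nl
    card(P join C) = 250*40/(4) = 2500
    cost = 250 + 250*40 = 10250
step 3: join A via merge
    card(P join A) = 2500*200/(5) = 100000
    cost = 10250 + 2500*12 + 200*8 + 2500 + 200 = 44550
step 4: join B via merge
    card(P join B) = 100000*250/(5) = 5000000
    cost = 44550 + 100000*17 + 250*8 + 100000 + 250 = 1846800

1846800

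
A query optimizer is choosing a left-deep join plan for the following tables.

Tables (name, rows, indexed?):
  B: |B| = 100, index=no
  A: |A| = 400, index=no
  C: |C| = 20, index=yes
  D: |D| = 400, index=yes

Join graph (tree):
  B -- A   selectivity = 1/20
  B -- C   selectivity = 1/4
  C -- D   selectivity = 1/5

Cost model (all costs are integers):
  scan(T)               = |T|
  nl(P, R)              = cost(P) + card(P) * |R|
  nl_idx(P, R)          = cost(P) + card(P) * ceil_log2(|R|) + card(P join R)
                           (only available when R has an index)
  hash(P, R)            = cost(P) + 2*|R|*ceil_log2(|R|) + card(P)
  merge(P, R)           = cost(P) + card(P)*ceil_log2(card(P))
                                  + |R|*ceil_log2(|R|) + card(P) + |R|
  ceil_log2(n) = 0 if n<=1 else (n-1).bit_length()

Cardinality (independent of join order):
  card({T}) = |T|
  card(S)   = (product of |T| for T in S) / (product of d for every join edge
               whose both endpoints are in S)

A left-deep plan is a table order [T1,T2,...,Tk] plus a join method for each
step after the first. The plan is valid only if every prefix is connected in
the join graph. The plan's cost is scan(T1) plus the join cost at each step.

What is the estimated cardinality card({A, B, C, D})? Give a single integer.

800000

Tables in S: A(400), B(100), C(20), D(400)
Edges inside S: B-A(d=20), B-C(d=4), C-D(d=5)
numerator = 400 * 100 * 20 * 400 = 320000000
denominator = 20 * 4 * 5 = 400
card(S) = 320000000 / 400 = 800000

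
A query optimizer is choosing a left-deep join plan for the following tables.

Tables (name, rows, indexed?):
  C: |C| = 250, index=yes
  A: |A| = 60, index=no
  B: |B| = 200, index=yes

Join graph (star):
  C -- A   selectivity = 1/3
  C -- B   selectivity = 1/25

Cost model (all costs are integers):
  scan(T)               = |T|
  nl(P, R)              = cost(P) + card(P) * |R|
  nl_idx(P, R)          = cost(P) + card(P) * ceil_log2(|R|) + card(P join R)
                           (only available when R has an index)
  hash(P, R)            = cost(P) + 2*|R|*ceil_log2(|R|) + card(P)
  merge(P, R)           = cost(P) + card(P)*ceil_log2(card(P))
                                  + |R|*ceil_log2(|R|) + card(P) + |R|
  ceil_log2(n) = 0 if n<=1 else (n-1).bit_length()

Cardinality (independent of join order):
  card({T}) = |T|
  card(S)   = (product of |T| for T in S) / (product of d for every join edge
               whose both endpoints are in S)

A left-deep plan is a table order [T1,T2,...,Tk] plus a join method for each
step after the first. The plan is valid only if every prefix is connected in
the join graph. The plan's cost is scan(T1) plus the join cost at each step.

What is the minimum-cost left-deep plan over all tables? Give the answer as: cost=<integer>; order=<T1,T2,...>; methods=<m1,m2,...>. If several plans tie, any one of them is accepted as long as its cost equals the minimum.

Selinger DP (subsets sized 1..n):
  {C}: scan cost=250, card=250
  {A}: scan cost=60, card=60
  {B}: scan cost=200, card=200
  {AC}: card=5000; try (A,hash)→1220, (C,merge)→2730, (A,merge)→2920, (C,hash)→4120, (C,nl_idx)→5540, (C,nl)→15060 …(+1); best=1220 via (A,hash)
  {BC}: card=2000; try (B,hash)→3700, (C,nl_idx)→3800, (C,merge)→4250, (B,nl_idx)→4250, (B,merge)→4300, (C,hash)→4400 …(+2); best=3700 via (B,hash)
  {ABC}: card=40000; try (A,hash)→6420, (B,hash)→9420, (A,merge)→28120, (B,merge)→73020, (B,nl_idx)→81220, (A,nl)→123700 …(+1); best=6420 via (A,hash)

cost=6420; order=C,B,A; methods=hash,hash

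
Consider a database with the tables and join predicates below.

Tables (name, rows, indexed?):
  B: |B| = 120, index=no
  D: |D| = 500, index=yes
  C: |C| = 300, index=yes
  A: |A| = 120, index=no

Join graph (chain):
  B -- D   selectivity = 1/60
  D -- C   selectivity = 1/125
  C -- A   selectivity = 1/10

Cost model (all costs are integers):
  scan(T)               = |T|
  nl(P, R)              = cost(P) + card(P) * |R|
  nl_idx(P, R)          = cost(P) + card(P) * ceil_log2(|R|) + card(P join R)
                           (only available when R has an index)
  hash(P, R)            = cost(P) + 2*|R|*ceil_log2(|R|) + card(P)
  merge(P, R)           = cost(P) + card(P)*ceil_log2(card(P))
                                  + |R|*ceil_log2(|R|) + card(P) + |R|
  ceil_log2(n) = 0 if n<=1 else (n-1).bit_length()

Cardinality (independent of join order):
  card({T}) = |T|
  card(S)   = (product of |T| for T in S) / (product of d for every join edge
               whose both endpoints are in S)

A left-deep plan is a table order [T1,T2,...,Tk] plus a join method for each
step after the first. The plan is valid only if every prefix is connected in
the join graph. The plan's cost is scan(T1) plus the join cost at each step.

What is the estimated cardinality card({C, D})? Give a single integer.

Tables in S: C(300), D(500)
Edges inside S: D-C(d=125)
numerator = 300 * 500 = 150000
denominator = 125 = 125
card(S) = 150000 / 125 = 1200

1200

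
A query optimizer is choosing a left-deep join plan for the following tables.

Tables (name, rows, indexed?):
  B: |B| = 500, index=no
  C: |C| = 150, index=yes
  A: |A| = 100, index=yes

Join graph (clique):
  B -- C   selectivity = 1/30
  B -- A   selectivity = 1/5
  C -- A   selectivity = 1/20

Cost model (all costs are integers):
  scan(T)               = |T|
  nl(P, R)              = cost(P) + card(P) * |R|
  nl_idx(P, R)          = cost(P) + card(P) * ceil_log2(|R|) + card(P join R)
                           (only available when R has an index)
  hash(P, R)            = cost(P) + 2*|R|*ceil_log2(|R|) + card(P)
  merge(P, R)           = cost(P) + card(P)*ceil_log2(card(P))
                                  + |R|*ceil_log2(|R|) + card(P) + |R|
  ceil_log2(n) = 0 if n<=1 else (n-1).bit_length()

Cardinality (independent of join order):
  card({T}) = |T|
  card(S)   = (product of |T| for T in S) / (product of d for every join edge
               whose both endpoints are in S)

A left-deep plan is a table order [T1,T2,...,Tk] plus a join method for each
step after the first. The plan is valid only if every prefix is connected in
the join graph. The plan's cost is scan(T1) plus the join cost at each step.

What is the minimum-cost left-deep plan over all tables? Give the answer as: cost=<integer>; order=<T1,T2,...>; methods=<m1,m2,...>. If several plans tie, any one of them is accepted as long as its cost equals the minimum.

Selinger DP (subsets sized 1..n):
  {B}: scan cost=500, card=500
  {C}: scan cost=150, card=150
  {A}: scan cost=100, card=100
  {BC}: card=2500; try (C,hash)→3400, (B,merge)→6500, (C,merge)→6850, (C,nl_idx)→7000, (B,hash)→9300, (B,nl)→75150 …(+1); best=3400 via (C,hash)
  {AB}: card=10000; try (A,hash)→2400, (B,merge)→5900, (A,merge)→6300, (B,hash)→9200, (A,nl_idx)→14000, (B,nl)→50100 …(+1); best=2400 via (A,hash)
  {AC}: card=750; try (C,nl_idx)→1650, (A,hash)→1700, (A,nl_idx)→1950, (C,merge)→2250, (A,merge)→2300, (C,hash)→2600 …(+2); best=1650 via (C,nl_idx)
  {ABC}: card=2500; try (A,hash)→7300, (B,hash)→11400, (C,hash)→14800, (B,merge)→14900, (A,nl_idx)→23400, (A,merge)→36700 …(+5); best=7300 via (A,hash)

cost=7300; order=B,C,A; methods=hash,hash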